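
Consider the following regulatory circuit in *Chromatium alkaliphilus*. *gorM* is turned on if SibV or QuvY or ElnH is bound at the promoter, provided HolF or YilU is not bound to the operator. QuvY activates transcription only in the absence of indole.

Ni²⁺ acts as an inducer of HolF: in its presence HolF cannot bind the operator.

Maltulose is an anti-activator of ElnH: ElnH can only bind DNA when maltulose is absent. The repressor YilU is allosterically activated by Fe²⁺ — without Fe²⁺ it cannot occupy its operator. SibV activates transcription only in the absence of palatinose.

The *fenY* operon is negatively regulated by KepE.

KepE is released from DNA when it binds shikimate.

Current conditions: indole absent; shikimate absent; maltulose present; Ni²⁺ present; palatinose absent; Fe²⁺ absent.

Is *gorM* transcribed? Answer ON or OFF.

ON

Ni²⁺ is present, so HolF is inactive.
Palatinose is absent, so SibV is active.
Fe²⁺ is absent, so YilU is inactive.
Indole is absent, so QuvY is active.
Maltulose is present, so ElnH is inactive.
Activator SibV is present, so *gorM* is transcribed.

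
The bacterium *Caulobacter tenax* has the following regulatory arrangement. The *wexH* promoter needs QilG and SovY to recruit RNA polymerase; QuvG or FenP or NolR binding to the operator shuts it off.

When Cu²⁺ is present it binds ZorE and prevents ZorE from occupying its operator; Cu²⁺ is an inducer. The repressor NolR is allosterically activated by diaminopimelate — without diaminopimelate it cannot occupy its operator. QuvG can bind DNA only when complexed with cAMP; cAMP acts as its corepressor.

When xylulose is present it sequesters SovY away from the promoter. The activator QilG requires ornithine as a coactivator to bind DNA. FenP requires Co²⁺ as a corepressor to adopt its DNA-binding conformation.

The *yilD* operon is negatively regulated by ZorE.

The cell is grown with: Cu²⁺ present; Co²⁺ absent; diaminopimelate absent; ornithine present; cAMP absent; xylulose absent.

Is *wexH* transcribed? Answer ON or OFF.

ON

cAMP is absent, so QuvG is inactive.
Ornithine is present, so QilG is active.
Xylulose is absent, so SovY is active.
Co²⁺ is absent, so FenP is inactive.
Diaminopimelate is absent, so NolR is inactive.
No repressor is bound and QilG and SovY are active, so *wexH* is transcribed.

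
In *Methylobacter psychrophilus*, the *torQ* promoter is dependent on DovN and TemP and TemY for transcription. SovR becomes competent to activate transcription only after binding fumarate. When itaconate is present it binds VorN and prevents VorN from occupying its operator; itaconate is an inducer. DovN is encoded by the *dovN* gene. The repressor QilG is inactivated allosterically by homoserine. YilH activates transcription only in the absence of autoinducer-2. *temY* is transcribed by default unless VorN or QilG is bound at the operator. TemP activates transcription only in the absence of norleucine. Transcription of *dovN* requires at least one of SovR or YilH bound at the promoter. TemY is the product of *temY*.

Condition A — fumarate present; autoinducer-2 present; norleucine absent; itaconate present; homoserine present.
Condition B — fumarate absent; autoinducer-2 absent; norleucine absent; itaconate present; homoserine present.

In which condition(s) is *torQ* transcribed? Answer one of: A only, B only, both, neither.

Condition A:
Fumarate is present, so SovR is active.
Autoinducer-2 is present, so YilH is inactive.
Activator SovR is present, so *dovN* is transcribed.
So DovN is produced and active.
Norleucine is absent, so TemP is active.
Itaconate is present, so VorN is inactive.
Homoserine is present, so QilG is inactive.
With no repressor bound, *temY* is transcribed.
So TemY is produced and active.
No repressor is bound and DovN and TemP and TemY are active, so *torQ* is transcribed.
→ *torQ* is ON in A.
Condition B:
Fumarate is absent, so SovR is inactive.
Autoinducer-2 is absent, so YilH is active.
Activator YilH is present, so *dovN* is transcribed.
So DovN is produced and active.
Norleucine is absent, so TemP is active.
Itaconate is present, so VorN is inactive.
Homoserine is present, so QilG is inactive.
With no repressor bound, *temY* is transcribed.
So TemY is produced and active.
No repressor is bound and DovN and TemP and TemY are active, so *torQ* is transcribed.
→ *torQ* is ON in B.

both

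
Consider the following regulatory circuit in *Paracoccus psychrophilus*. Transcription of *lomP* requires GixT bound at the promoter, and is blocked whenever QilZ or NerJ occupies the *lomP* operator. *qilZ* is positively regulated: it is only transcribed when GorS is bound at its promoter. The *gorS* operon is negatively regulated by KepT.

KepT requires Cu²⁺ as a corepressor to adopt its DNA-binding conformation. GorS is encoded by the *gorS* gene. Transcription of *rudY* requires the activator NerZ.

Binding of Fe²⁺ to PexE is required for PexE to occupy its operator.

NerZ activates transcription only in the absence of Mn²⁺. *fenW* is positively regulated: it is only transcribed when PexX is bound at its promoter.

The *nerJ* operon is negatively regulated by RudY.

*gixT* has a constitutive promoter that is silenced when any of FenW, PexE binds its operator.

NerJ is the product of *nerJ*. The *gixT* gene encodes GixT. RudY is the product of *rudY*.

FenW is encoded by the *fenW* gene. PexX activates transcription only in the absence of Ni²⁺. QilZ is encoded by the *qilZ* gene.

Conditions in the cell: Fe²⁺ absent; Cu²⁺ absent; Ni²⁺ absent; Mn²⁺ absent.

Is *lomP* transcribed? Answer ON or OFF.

OFF

Cu²⁺ is absent, so KepT is inactive.
With no repressor bound, *gorS* is transcribed.
So GorS is produced and active.
No repressor is bound and GorS is active, so *qilZ* is transcribed.
So QilZ is produced and active.
Mn²⁺ is absent, so NerZ is active.
No repressor is bound and NerZ is active, so *rudY* is transcribed.
So RudY is produced and active.
With repressor RudY bound, *nerJ* is not transcribed.
So NerJ is not produced.
Ni²⁺ is absent, so PexX is active.
No repressor is bound and PexX is active, so *fenW* is transcribed.
So FenW is produced and active.
Fe²⁺ is absent, so PexE is inactive.
With repressor FenW bound, *gixT* is not transcribed.
So GixT is not produced.
With repressor QilZ bound, *lomP* is not transcribed.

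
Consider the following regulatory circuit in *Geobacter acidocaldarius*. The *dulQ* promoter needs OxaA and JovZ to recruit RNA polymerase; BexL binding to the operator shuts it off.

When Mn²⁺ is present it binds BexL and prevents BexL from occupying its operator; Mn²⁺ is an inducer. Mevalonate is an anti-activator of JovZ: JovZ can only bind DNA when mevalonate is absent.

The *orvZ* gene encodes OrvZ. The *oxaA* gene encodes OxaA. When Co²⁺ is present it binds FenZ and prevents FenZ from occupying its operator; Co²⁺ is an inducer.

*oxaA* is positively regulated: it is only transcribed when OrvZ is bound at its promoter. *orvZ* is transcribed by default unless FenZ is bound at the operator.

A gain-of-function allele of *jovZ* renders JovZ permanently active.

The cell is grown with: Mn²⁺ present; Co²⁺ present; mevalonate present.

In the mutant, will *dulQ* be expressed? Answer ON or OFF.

ON

Mn²⁺ is present, so BexL is inactive.
Co²⁺ is present, so FenZ is inactive.
With no repressor bound, *orvZ* is transcribed.
So OrvZ is produced and active.
No repressor is bound and OrvZ is active, so *oxaA* is transcribed.
So OxaA is produced and active.
JovZ is constitutively active in this strain.
No repressor is bound and OxaA and JovZ are active, so *dulQ* is transcribed.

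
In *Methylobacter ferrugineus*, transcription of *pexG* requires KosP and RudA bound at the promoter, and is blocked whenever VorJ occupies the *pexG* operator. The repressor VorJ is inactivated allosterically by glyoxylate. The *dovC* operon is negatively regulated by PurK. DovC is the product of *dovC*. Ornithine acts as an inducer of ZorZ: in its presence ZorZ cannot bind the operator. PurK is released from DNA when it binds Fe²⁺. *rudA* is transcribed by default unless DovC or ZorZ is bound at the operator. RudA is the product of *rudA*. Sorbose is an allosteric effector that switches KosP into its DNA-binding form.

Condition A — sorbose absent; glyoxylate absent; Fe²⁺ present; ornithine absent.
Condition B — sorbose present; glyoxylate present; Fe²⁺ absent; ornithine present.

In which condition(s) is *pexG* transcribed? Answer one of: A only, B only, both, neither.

Condition A:
Sorbose is absent, so KosP is inactive.
Glyoxylate is absent, so VorJ is active.
Fe²⁺ is present, so PurK is inactive.
With no repressor bound, *dovC* is transcribed.
So DovC is produced and active.
Ornithine is absent, so ZorZ is active.
With repressor DovC bound, *rudA* is not transcribed.
So RudA is not produced.
With repressor VorJ bound, *pexG* is not transcribed.
→ *pexG* is OFF in A.
Condition B:
Sorbose is present, so KosP is active.
Glyoxylate is present, so VorJ is inactive.
Fe²⁺ is absent, so PurK is active.
With repressor PurK bound, *dovC* is not transcribed.
So DovC is not produced.
Ornithine is present, so ZorZ is inactive.
With no repressor bound, *rudA* is transcribed.
So RudA is produced and active.
No repressor is bound and KosP and RudA are active, so *pexG* is transcribed.
→ *pexG* is ON in B.

B only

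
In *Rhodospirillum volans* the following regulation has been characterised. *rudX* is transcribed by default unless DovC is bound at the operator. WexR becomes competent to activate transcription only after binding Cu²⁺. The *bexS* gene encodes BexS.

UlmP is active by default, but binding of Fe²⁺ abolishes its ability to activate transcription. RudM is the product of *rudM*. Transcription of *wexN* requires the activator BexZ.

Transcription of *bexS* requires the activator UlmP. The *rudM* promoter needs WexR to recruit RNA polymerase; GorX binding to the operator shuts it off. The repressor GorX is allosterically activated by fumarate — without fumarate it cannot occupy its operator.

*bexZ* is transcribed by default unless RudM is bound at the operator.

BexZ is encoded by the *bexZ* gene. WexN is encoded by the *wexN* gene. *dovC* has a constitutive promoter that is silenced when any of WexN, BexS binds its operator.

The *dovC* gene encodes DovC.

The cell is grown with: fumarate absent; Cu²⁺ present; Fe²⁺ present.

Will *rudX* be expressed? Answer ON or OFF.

OFF

Cu²⁺ is present, so WexR is active.
Fumarate is absent, so GorX is inactive.
No repressor is bound and WexR is active, so *rudM* is transcribed.
So RudM is produced and active.
With repressor RudM bound, *bexZ* is not transcribed.
So BexZ is not produced.
Required activator BexZ is absent, so *wexN* is not transcribed.
So WexN is not produced.
Fe²⁺ is present, so UlmP is inactive.
Required activator UlmP is absent, so *bexS* is not transcribed.
So BexS is not produced.
With no repressor bound, *dovC* is transcribed.
So DovC is produced and active.
With repressor DovC bound, *rudX* is not transcribed.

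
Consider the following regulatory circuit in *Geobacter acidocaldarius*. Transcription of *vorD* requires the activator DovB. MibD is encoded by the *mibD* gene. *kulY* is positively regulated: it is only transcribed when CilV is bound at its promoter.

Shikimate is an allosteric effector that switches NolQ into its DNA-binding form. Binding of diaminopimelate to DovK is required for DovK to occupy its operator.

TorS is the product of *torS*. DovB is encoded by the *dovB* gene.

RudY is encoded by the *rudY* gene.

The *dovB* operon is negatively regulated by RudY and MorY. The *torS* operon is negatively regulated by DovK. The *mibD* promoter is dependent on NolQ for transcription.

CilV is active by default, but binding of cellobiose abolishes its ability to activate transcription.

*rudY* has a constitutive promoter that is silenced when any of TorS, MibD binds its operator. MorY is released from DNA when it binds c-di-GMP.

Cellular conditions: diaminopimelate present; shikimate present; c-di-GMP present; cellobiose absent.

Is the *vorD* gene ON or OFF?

Diaminopimelate is present, so DovK is active.
With repressor DovK bound, *torS* is not transcribed.
So TorS is not produced.
Shikimate is present, so NolQ is active.
No repressor is bound and NolQ is active, so *mibD* is transcribed.
So MibD is produced and active.
With repressor MibD bound, *rudY* is not transcribed.
So RudY is not produced.
c-di-GMP is present, so MorY is inactive.
With no repressor bound, *dovB* is transcribed.
So DovB is produced and active.
No repressor is bound and DovB is active, so *vorD* is transcribed.

ON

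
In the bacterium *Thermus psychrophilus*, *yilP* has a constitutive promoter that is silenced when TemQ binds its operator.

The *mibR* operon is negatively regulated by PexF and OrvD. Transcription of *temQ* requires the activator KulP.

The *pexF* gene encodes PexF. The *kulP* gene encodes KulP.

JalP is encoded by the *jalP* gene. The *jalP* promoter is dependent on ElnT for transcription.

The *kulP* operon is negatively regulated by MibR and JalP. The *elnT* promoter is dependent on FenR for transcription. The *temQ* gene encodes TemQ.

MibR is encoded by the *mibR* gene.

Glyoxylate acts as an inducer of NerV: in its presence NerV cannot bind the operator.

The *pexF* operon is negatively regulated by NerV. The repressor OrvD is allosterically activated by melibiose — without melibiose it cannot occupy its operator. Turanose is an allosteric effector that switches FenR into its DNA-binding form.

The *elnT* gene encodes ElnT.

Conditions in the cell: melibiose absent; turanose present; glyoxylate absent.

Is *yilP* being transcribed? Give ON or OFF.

ON

Glyoxylate is absent, so NerV is active.
With repressor NerV bound, *pexF* is not transcribed.
So PexF is not produced.
Melibiose is absent, so OrvD is inactive.
With no repressor bound, *mibR* is transcribed.
So MibR is produced and active.
Turanose is present, so FenR is active.
No repressor is bound and FenR is active, so *elnT* is transcribed.
So ElnT is produced and active.
No repressor is bound and ElnT is active, so *jalP* is transcribed.
So JalP is produced and active.
With repressor MibR bound, *kulP* is not transcribed.
So KulP is not produced.
Required activator KulP is absent, so *temQ* is not transcribed.
So TemQ is not produced.
With no repressor bound, *yilP* is transcribed.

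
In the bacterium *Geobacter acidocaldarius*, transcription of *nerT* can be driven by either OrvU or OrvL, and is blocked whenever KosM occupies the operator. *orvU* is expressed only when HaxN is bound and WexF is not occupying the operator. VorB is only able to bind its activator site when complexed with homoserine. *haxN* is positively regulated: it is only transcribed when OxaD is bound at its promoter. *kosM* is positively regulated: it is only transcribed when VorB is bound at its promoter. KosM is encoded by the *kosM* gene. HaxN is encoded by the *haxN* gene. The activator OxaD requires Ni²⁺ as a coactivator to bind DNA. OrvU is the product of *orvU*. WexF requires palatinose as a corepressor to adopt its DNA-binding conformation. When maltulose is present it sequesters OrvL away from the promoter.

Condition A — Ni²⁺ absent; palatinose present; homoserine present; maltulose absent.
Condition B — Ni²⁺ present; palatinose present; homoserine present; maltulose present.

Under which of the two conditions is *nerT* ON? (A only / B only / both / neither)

neither

Condition A:
Ni²⁺ is absent, so OxaD is inactive.
Required activator OxaD is absent, so *haxN* is not transcribed.
So HaxN is not produced.
Palatinose is present, so WexF is active.
With repressor WexF bound, *orvU* is not transcribed.
So OrvU is not produced.
Homoserine is present, so VorB is active.
No repressor is bound and VorB is active, so *kosM* is transcribed.
So KosM is produced and active.
Maltulose is absent, so OrvL is active.
With repressor KosM bound, *nerT* is not transcribed.
→ *nerT* is OFF in A.
Condition B:
Ni²⁺ is present, so OxaD is active.
No repressor is bound and OxaD is active, so *haxN* is transcribed.
So HaxN is produced and active.
Palatinose is present, so WexF is active.
With repressor WexF bound, *orvU* is not transcribed.
So OrvU is not produced.
Homoserine is present, so VorB is active.
No repressor is bound and VorB is active, so *kosM* is transcribed.
So KosM is produced and active.
Maltulose is present, so OrvL is inactive.
With repressor KosM bound, *nerT* is not transcribed.
→ *nerT* is OFF in B.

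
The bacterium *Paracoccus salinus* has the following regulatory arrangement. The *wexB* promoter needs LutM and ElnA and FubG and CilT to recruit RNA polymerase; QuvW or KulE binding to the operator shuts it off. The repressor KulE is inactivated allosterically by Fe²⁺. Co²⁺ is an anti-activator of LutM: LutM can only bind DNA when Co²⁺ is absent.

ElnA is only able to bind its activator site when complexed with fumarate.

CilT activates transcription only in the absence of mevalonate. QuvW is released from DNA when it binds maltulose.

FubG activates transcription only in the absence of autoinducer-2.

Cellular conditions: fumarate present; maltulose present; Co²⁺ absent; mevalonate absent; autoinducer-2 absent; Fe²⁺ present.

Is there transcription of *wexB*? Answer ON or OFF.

ON

Co²⁺ is absent, so LutM is active.
Fumarate is present, so ElnA is active.
Maltulose is present, so QuvW is inactive.
Autoinducer-2 is absent, so FubG is active.
Fe²⁺ is present, so KulE is inactive.
Mevalonate is absent, so CilT is active.
No repressor is bound and LutM and ElnA and FubG and CilT are active, so *wexB* is transcribed.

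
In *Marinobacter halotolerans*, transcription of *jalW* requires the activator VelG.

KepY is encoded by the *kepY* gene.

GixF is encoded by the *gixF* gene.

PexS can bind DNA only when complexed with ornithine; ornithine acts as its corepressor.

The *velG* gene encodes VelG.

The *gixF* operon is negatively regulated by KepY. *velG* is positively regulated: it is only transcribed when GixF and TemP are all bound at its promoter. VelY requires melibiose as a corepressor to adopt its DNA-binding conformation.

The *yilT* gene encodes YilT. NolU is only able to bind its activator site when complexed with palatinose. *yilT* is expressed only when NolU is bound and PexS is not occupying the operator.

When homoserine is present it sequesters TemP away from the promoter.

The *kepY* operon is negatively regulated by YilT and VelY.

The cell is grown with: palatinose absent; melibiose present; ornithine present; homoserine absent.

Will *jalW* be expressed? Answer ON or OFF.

Palatinose is absent, so NolU is inactive.
Ornithine is present, so PexS is active.
With repressor PexS bound, *yilT* is not transcribed.
So YilT is not produced.
Melibiose is present, so VelY is active.
With repressor VelY bound, *kepY* is not transcribed.
So KepY is not produced.
With no repressor bound, *gixF* is transcribed.
So GixF is produced and active.
Homoserine is absent, so TemP is active.
No repressor is bound and GixF and TemP are active, so *velG* is transcribed.
So VelG is produced and active.
No repressor is bound and VelG is active, so *jalW* is transcribed.

ON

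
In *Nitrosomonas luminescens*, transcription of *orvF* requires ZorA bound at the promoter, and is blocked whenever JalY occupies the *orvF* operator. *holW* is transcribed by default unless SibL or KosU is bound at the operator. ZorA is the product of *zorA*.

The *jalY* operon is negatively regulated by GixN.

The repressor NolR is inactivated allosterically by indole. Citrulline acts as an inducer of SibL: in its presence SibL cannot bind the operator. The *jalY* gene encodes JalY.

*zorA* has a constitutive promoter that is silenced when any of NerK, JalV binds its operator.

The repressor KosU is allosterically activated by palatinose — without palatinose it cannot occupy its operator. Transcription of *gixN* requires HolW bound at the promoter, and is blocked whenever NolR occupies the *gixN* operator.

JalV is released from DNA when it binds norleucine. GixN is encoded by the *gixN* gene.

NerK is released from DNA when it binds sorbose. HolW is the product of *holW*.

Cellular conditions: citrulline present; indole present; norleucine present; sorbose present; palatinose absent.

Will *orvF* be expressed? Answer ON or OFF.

Sorbose is present, so NerK is inactive.
Norleucine is present, so JalV is inactive.
With no repressor bound, *zorA* is transcribed.
So ZorA is produced and active.
Indole is present, so NolR is inactive.
Citrulline is present, so SibL is inactive.
Palatinose is absent, so KosU is inactive.
With no repressor bound, *holW* is transcribed.
So HolW is produced and active.
No repressor is bound and HolW is active, so *gixN* is transcribed.
So GixN is produced and active.
With repressor GixN bound, *jalY* is not transcribed.
So JalY is not produced.
No repressor is bound and ZorA is active, so *orvF* is transcribed.

ON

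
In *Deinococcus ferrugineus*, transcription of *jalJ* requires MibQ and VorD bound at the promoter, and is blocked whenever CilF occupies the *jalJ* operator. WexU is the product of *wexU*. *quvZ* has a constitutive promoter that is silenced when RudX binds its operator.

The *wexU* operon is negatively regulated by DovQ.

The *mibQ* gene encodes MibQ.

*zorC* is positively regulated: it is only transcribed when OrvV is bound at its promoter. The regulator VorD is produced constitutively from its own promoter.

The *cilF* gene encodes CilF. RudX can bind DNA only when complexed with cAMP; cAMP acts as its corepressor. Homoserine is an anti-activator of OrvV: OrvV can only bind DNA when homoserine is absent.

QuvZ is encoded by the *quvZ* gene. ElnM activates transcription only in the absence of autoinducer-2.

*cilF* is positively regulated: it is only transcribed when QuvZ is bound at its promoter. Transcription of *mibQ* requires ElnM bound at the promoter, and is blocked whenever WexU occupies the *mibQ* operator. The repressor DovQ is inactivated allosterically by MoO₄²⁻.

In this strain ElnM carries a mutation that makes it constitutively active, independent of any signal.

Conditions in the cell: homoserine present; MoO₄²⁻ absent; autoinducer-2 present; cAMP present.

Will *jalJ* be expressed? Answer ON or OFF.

ElnM is constitutively active in this strain.
MoO₄²⁻ is absent, so DovQ is active.
With repressor DovQ bound, *wexU* is not transcribed.
So WexU is not produced.
No repressor is bound and ElnM is active, so *mibQ* is transcribed.
So MibQ is produced and active.
VorD is produced constitutively and is active.
cAMP is present, so RudX is active.
With repressor RudX bound, *quvZ* is not transcribed.
So QuvZ is not produced.
Required activator QuvZ is absent, so *cilF* is not transcribed.
So CilF is not produced.
No repressor is bound and MibQ and VorD are active, so *jalJ* is transcribed.

ON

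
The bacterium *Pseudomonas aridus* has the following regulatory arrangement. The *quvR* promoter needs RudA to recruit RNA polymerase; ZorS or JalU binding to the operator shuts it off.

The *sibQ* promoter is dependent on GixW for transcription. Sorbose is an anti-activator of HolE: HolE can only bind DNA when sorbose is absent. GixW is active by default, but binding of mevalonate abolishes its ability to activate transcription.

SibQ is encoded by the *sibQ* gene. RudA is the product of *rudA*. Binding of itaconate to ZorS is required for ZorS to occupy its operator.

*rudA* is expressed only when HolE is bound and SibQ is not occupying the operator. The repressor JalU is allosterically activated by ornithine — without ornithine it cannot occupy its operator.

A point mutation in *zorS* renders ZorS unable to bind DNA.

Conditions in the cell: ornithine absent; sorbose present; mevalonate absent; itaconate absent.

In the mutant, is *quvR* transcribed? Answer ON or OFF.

ZorS is non-functional in this strain, so it has no effect.
Ornithine is absent, so JalU is inactive.
Sorbose is present, so HolE is inactive.
Mevalonate is absent, so GixW is active.
No repressor is bound and GixW is active, so *sibQ* is transcribed.
So SibQ is produced and active.
With repressor SibQ bound, *rudA* is not transcribed.
So RudA is not produced.
Required activator RudA is absent, so *quvR* is not transcribed.

OFF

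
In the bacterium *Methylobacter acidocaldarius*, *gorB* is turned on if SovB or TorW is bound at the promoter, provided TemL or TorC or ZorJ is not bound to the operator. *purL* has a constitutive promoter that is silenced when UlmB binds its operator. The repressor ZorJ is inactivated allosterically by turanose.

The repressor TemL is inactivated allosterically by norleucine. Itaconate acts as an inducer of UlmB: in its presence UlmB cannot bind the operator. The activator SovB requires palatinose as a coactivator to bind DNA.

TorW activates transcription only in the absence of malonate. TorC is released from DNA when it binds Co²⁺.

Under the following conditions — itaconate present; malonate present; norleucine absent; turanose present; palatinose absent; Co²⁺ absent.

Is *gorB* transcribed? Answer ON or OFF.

Palatinose is absent, so SovB is inactive.
Norleucine is absent, so TemL is active.
Co²⁺ is absent, so TorC is active.
Turanose is present, so ZorJ is inactive.
Malonate is present, so TorW is inactive.
With repressor TemL bound, *gorB* is not transcribed.

OFF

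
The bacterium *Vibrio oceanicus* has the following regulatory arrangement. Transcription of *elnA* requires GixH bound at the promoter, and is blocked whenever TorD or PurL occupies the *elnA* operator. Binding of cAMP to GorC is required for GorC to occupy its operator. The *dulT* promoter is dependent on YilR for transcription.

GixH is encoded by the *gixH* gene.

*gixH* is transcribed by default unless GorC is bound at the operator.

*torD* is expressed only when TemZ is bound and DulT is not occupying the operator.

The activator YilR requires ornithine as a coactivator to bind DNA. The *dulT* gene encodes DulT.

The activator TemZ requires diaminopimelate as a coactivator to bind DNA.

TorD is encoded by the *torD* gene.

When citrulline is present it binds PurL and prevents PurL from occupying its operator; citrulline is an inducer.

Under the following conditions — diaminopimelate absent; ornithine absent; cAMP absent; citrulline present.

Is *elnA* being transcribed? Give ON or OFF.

Diaminopimelate is absent, so TemZ is inactive.
Ornithine is absent, so YilR is inactive.
Required activator YilR is absent, so *dulT* is not transcribed.
So DulT is not produced.
Required activator TemZ is absent, so *torD* is not transcribed.
So TorD is not produced.
Citrulline is present, so PurL is inactive.
cAMP is absent, so GorC is inactive.
With no repressor bound, *gixH* is transcribed.
So GixH is produced and active.
No repressor is bound and GixH is active, so *elnA* is transcribed.

ON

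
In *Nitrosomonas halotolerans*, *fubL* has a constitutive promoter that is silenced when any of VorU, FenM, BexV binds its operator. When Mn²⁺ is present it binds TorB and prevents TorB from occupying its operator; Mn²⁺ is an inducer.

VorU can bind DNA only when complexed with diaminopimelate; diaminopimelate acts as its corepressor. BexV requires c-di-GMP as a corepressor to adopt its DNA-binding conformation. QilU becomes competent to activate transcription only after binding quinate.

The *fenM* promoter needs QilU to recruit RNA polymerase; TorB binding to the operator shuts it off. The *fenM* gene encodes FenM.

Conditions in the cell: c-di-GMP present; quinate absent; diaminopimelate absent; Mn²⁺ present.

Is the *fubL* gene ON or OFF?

OFF

Diaminopimelate is absent, so VorU is inactive.
Mn²⁺ is present, so TorB is inactive.
Quinate is absent, so QilU is inactive.
Required activator QilU is absent, so *fenM* is not transcribed.
So FenM is not produced.
c-di-GMP is present, so BexV is active.
With repressor BexV bound, *fubL* is not transcribed.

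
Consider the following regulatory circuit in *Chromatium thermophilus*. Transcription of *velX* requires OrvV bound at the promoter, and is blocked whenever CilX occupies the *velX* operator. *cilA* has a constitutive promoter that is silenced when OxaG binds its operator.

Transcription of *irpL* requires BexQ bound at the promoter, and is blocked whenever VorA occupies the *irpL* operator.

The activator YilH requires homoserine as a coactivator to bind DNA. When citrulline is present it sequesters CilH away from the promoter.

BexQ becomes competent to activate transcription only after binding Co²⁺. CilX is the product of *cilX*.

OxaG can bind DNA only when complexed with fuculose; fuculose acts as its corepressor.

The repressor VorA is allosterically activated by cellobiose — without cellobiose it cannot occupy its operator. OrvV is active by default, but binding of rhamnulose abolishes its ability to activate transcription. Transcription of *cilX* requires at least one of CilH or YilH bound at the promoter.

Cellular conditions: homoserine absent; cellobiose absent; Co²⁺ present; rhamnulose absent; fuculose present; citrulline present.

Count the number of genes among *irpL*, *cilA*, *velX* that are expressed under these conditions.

Co²⁺ is present, so BexQ is active.
Cellobiose is absent, so VorA is inactive.
No repressor is bound and BexQ is active, so *irpL* is transcribed.
→ *irpL* is ON.
Fuculose is present, so OxaG is active.
With repressor OxaG bound, *cilA* is not transcribed.
→ *cilA* is OFF.
Rhamnulose is absent, so OrvV is active.
Citrulline is present, so CilH is inactive.
Homoserine is absent, so YilH is inactive.
No activator is available at the *cilX* promoter, so *cilX* is not transcribed.
So CilX is not produced.
No repressor is bound and OrvV is active, so *velX* is transcribed.
→ *velX* is ON.
2 of the 3 genes are transcribed.

2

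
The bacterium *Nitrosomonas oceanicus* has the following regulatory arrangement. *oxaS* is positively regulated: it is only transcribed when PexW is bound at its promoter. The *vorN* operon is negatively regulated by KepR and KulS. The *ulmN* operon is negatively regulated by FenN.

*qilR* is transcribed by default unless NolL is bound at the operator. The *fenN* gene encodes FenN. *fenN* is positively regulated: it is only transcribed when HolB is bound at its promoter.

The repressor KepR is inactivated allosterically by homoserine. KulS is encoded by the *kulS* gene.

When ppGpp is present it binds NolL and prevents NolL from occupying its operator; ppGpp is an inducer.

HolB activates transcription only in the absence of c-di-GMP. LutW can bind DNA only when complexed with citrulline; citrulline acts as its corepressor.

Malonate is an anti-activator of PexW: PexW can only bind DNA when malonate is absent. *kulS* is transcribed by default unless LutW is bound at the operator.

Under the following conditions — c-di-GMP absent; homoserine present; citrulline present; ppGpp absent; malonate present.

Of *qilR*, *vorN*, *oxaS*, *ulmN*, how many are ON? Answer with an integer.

1

ppGpp is absent, so NolL is active.
With repressor NolL bound, *qilR* is not transcribed.
→ *qilR* is OFF.
Homoserine is present, so KepR is inactive.
Citrulline is present, so LutW is active.
With repressor LutW bound, *kulS* is not transcribed.
So KulS is not produced.
With no repressor bound, *vorN* is transcribed.
→ *vorN* is ON.
Malonate is present, so PexW is inactive.
Required activator PexW is absent, so *oxaS* is not transcribed.
→ *oxaS* is OFF.
c-di-GMP is absent, so HolB is active.
No repressor is bound and HolB is active, so *fenN* is transcribed.
So FenN is produced and active.
With repressor FenN bound, *ulmN* is not transcribed.
→ *ulmN* is OFF.
1 of the 4 genes is transcribed.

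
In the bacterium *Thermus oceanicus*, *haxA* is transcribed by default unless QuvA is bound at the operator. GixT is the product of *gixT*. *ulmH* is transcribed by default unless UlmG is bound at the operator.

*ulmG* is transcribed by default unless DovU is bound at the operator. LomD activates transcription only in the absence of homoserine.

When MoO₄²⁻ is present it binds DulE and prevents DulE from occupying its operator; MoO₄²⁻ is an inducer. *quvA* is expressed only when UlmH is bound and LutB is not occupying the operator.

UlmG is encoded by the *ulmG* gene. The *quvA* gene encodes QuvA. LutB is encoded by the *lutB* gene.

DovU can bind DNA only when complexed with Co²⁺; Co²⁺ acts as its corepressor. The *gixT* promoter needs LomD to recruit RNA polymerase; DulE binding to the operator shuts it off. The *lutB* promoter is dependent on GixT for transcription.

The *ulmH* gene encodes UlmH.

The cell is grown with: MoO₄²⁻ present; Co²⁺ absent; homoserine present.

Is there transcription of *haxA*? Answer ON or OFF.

Co²⁺ is absent, so DovU is inactive.
With no repressor bound, *ulmG* is transcribed.
So UlmG is produced and active.
With repressor UlmG bound, *ulmH* is not transcribed.
So UlmH is not produced.
Homoserine is present, so LomD is inactive.
MoO₄²⁻ is present, so DulE is inactive.
Required activator LomD is absent, so *gixT* is not transcribed.
So GixT is not produced.
Required activator GixT is absent, so *lutB* is not transcribed.
So LutB is not produced.
Required activator UlmH is absent, so *quvA* is not transcribed.
So QuvA is not produced.
With no repressor bound, *haxA* is transcribed.

ON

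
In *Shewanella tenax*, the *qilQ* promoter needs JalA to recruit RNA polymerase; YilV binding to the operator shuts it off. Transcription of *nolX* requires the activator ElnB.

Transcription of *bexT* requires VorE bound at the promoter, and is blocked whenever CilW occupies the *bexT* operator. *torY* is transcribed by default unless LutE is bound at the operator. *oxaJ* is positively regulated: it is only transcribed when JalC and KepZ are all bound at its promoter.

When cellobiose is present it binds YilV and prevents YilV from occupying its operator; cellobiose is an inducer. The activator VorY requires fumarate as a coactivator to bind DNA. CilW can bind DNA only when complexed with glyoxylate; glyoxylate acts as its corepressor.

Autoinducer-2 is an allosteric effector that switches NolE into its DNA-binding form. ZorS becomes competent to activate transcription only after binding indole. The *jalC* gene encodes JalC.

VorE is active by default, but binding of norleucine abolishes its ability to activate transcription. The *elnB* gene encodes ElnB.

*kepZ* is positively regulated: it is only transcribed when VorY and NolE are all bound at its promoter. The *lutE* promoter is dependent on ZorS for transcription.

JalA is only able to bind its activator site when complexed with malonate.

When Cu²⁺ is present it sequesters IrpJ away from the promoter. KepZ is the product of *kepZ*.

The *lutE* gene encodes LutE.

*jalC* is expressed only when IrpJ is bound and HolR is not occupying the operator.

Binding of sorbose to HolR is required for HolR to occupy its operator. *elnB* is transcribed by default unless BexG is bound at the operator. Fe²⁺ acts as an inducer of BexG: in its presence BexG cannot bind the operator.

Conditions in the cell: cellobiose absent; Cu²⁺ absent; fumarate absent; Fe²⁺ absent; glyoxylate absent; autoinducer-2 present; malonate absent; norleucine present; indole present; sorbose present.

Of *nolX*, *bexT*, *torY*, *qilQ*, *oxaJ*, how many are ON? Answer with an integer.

Fe²⁺ is absent, so BexG is active.
With repressor BexG bound, *elnB* is not transcribed.
So ElnB is not produced.
Required activator ElnB is absent, so *nolX* is not transcribed.
→ *nolX* is OFF.
Glyoxylate is absent, so CilW is inactive.
Norleucine is present, so VorE is inactive.
Required activator VorE is absent, so *bexT* is not transcribed.
→ *bexT* is OFF.
Indole is present, so ZorS is active.
No repressor is bound and ZorS is active, so *lutE* is transcribed.
So LutE is produced and active.
With repressor LutE bound, *torY* is not transcribed.
→ *torY* is OFF.
Malonate is absent, so JalA is inactive.
Cellobiose is absent, so YilV is active.
With repressor YilV bound, *qilQ* is not transcribed.
→ *qilQ* is OFF.
Cu²⁺ is absent, so IrpJ is active.
Sorbose is present, so HolR is active.
With repressor HolR bound, *jalC* is not transcribed.
So JalC is not produced.
Fumarate is absent, so VorY is inactive.
Autoinducer-2 is present, so NolE is active.
Required activator VorY is absent, so *kepZ* is not transcribed.
So KepZ is not produced.
Required activator JalC is absent, so *oxaJ* is not transcribed.
→ *oxaJ* is OFF.
0 of the 5 genes are transcribed.

0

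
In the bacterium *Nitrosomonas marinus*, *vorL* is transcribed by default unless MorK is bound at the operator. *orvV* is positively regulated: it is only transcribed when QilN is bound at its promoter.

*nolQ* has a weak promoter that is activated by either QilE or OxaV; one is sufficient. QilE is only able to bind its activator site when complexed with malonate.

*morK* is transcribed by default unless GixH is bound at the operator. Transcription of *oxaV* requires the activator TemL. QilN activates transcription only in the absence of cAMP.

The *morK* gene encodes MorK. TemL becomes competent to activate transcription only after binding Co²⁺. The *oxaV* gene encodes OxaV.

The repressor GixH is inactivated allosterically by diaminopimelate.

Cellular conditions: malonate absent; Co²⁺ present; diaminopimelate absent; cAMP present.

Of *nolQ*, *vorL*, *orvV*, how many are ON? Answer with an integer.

Malonate is absent, so QilE is inactive.
Co²⁺ is present, so TemL is active.
No repressor is bound and TemL is active, so *oxaV* is transcribed.
So OxaV is produced and active.
Activator OxaV is present, so *nolQ* is transcribed.
→ *nolQ* is ON.
Diaminopimelate is absent, so GixH is active.
With repressor GixH bound, *morK* is not transcribed.
So MorK is not produced.
With no repressor bound, *vorL* is transcribed.
→ *vorL* is ON.
cAMP is present, so QilN is inactive.
Required activator QilN is absent, so *orvV* is not transcribed.
→ *orvV* is OFF.
2 of the 3 genes are transcribed.

2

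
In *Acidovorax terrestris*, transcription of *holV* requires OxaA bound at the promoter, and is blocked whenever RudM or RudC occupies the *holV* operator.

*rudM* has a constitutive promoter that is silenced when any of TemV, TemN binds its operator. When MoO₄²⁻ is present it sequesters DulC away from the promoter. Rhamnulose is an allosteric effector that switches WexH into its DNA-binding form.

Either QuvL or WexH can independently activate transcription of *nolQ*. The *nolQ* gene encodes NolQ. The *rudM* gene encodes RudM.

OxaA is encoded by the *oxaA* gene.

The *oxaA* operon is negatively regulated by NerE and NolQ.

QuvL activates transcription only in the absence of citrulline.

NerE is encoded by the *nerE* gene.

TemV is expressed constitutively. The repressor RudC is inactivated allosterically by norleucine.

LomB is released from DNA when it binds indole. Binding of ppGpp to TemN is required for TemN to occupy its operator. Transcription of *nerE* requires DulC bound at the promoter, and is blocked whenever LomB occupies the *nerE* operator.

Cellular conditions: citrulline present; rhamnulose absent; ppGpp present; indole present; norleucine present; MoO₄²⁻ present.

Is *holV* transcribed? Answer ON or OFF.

ON

TemV is produced constitutively and is active.
ppGpp is present, so TemN is active.
With repressor TemV bound, *rudM* is not transcribed.
So RudM is not produced.
Indole is present, so LomB is inactive.
MoO₄²⁻ is present, so DulC is inactive.
Required activator DulC is absent, so *nerE* is not transcribed.
So NerE is not produced.
Citrulline is present, so QuvL is inactive.
Rhamnulose is absent, so WexH is inactive.
No activator is available at the *nolQ* promoter, so *nolQ* is not transcribed.
So NolQ is not produced.
With no repressor bound, *oxaA* is transcribed.
So OxaA is produced and active.
Norleucine is present, so RudC is inactive.
No repressor is bound and OxaA is active, so *holV* is transcribed.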